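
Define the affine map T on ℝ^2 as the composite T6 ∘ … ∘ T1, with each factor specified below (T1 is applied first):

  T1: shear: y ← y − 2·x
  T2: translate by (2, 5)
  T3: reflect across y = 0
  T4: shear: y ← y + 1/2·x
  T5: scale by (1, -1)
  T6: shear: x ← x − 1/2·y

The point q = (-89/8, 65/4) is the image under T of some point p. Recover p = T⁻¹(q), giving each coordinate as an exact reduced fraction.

T1 = [1 0 0; -2 1 0; 0 0 1]
T2·T1 = [1 0 2; -2 1 5; 0 0 1]
T3·…·T1 = [1 0 2; 2 -1 -5; 0 0 1]
T4·…·T1 = [1 0 2; 5/2 -1 -4; 0 0 1]
T5·…·T1 = [1 0 2; -5/2 1 4; 0 0 1]
T6·…·T1 = [9/4 -1/2 0; -5/2 1 4; 0 0 1]
det M = 1; M⁻¹ = [1 1/2 -2; 5/2 9/4 -9; 0 0 1]
M⁻¹ · (-89/8, 65/4)ᵀ = (-5, -1/4)ᵀ

p = (-5, -1/4)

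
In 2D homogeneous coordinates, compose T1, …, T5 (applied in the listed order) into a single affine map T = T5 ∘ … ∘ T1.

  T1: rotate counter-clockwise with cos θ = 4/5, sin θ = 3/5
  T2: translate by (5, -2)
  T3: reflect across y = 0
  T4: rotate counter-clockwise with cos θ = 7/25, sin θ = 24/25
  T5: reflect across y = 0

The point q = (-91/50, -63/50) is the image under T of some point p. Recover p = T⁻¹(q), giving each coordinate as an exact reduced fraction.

p = (-7/2, 5/2)

T1 = [4/5 -3/5 0; 3/5 4/5 0; 0 0 1]
T2·T1 = [4/5 -3/5 5; 3/5 4/5 -2; 0 0 1]
T3·…·T1 = [4/5 -3/5 5; -3/5 -4/5 2; 0 0 1]
T4·…·T1 = [4/5 3/5 -13/25; 3/5 -4/5 134/25; 0 0 1]
T5·…·T1 = [4/5 3/5 -13/25; -3/5 4/5 -134/25; 0 0 1]
det M = 1; M⁻¹ = [4/5 -3/5 -14/5; 3/5 4/5 23/5; 0 0 1]
M⁻¹ · (-91/50, -63/50)ᵀ = (-7/2, 5/2)ᵀ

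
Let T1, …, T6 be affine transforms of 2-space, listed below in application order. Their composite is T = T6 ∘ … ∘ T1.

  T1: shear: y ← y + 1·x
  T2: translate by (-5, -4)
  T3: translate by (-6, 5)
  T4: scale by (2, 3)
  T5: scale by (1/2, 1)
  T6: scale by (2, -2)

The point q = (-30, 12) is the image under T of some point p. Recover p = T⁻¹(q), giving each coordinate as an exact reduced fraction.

p = (-4, 1)

T1 = [1 0 0; 1 1 0; 0 0 1]
T2·T1 = [1 0 -5; 1 1 -4; 0 0 1]
T3·…·T1 = [1 0 -11; 1 1 1; 0 0 1]
T4·…·T1 = [2 0 -22; 3 3 3; 0 0 1]
T5·…·T1 = [1 0 -11; 3 3 3; 0 0 1]
T6·…·T1 = [2 0 -22; -6 -6 -6; 0 0 1]
det M = -12; M⁻¹ = [1/2 0 11; -1/2 -1/6 -12; 0 0 1]
M⁻¹ · (-30, 12)ᵀ = (-4, 1)ᵀ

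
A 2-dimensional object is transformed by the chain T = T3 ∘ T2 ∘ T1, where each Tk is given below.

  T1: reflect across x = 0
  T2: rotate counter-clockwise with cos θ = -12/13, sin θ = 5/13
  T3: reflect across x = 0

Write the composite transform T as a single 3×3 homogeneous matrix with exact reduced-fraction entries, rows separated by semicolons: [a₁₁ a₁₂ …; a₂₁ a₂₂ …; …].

T1 = [-1 0 0; 0 1 0; 0 0 1]
T2·T1 = [12/13 -5/13 0; -5/13 -12/13 0; 0 0 1]
T3·…·T1 = [-12/13 5/13 0; -5/13 -12/13 0; 0 0 1]

T = [-12/13 5/13 0; -5/13 -12/13 0; 0 0 1]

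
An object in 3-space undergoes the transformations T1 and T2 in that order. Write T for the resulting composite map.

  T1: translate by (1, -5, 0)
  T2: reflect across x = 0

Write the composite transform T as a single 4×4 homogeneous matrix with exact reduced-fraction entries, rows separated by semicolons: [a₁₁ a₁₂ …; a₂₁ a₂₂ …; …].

T = [-1 0 0 -1; 0 1 0 -5; 0 0 1 0; 0 0 0 1]

T1 = [1 0 0 1; 0 1 0 -5; 0 0 1 0; 0 0 0 1]
T2·T1 = [-1 0 0 -1; 0 1 0 -5; 0 0 1 0; 0 0 0 1]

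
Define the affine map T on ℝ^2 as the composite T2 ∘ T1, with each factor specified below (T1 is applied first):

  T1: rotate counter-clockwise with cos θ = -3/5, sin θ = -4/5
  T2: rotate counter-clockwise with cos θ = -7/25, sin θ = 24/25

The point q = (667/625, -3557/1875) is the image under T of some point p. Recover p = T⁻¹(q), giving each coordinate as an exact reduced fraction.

T1 = [-3/5 4/5 0; -4/5 -3/5 0; 0 0 1]
T2·T1 = [117/125 44/125 0; -44/125 117/125 0; 0 0 1]
det M = 1; M⁻¹ = [117/125 -44/125 0; 44/125 117/125 0; 0 0 1]
M⁻¹ · (667/625, -3557/1875)ᵀ = (5/3, -7/5)ᵀ

p = (5/3, -7/5)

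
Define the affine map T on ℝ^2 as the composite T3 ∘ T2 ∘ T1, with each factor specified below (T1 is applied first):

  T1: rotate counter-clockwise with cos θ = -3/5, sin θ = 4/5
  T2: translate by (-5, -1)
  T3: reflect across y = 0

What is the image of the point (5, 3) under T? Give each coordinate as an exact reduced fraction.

T1 rotate counter-clockwise with cos θ = -3/5, sin θ = 4/5: (5, 3) → (-27/5, 11/5)
T2 translate by (-5, -1): (-27/5, 11/5) → (-52/5, 6/5)
T3 reflect across y = 0: (-52/5, 6/5) → (-52/5, -6/5)

T(p) = (-52/5, -6/5)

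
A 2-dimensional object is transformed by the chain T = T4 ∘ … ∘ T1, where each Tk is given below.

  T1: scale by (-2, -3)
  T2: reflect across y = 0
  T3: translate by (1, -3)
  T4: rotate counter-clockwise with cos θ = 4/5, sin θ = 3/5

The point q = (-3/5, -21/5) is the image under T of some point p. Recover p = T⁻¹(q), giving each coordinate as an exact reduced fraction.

T1 = [-2 0 0; 0 -3 0; 0 0 1]
T2·T1 = [-2 0 0; 0 3 0; 0 0 1]
T3·…·T1 = [-2 0 1; 0 3 -3; 0 0 1]
T4·…·T1 = [-8/5 -9/5 13/5; -6/5 12/5 -9/5; 0 0 1]
det M = -6; M⁻¹ = [-2/5 -3/10 1/2; -1/5 4/15 1; 0 0 1]
M⁻¹ · (-3/5, -21/5)ᵀ = (2, 0)ᵀ

p = (2, 0)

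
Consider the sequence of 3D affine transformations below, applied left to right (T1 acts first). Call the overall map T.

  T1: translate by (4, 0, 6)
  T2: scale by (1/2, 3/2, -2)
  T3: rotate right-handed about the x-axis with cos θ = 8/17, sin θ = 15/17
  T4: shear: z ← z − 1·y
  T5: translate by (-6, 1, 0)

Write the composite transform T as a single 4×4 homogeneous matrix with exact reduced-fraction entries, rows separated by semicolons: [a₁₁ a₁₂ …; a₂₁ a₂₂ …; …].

T = [1/2 0 0 -4; 0 12/17 30/17 197/17; 0 21/34 -46/17 -276/17; 0 0 0 1]

T1 = [1 0 0 4; 0 1 0 0; 0 0 1 6; 0 0 0 1]
T2·T1 = [1/2 0 0 2; 0 3/2 0 0; 0 0 -2 -12; 0 0 0 1]
T3·…·T1 = [1/2 0 0 2; 0 12/17 30/17 180/17; 0 45/34 -16/17 -96/17; 0 0 0 1]
T4·…·T1 = [1/2 0 0 2; 0 12/17 30/17 180/17; 0 21/34 -46/17 -276/17; 0 0 0 1]
T5·…·T1 = [1/2 0 0 -4; 0 12/17 30/17 197/17; 0 21/34 -46/17 -276/17; 0 0 0 1]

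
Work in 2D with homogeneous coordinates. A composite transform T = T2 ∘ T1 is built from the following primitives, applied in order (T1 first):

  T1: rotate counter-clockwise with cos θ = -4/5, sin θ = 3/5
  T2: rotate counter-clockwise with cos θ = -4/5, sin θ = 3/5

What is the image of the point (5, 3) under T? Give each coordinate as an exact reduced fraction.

T1 rotate counter-clockwise with cos θ = -4/5, sin θ = 3/5: (5, 3) → (-29/5, 3/5)
T2 rotate counter-clockwise with cos θ = -4/5, sin θ = 3/5: (-29/5, 3/5) → (107/25, -99/25)

T(p) = (107/25, -99/25)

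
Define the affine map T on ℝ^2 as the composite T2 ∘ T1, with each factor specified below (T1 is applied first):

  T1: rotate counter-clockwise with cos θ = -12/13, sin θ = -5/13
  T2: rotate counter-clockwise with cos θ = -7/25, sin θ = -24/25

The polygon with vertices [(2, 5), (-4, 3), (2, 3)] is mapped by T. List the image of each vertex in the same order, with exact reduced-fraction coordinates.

T1 rotate counter-clockwise with cos θ = -12/13, sin θ = -5/13: (2, 5) → (1/13, -70/13); (-4, 3) → (63/13, -16/13); (2, 3) → (-9/13, -46/13)
T2 rotate counter-clockwise with cos θ = -7/25, sin θ = -24/25: (1/13, -70/13) → (-1687/325, 466/325); (63/13, -16/13) → (-33/13, -56/13); (-9/13, -46/13) → (-1041/325, 538/325)

image vertices: (-1687/325, 466/325), (-33/13, -56/13), (-1041/325, 538/325)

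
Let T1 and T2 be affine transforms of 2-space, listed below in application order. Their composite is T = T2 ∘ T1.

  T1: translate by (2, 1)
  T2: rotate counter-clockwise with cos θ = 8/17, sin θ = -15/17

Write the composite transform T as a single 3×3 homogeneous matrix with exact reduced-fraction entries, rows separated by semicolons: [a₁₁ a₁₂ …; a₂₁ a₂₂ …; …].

T = [8/17 15/17 31/17; -15/17 8/17 -22/17; 0 0 1]

T1 = [1 0 2; 0 1 1; 0 0 1]
T2·T1 = [8/17 15/17 31/17; -15/17 8/17 -22/17; 0 0 1]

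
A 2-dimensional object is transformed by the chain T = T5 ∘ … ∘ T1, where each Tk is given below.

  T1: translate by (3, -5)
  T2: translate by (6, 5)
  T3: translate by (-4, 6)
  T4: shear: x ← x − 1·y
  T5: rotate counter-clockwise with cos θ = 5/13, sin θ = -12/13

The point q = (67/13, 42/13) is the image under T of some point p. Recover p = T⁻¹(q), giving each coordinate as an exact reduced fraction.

p = (0, 0)

T1 = [1 0 3; 0 1 -5; 0 0 1]
T2·T1 = [1 0 9; 0 1 0; 0 0 1]
T3·…·T1 = [1 0 5; 0 1 6; 0 0 1]
T4·…·T1 = [1 -1 -1; 0 1 6; 0 0 1]
T5·…·T1 = [5/13 7/13 67/13; -12/13 17/13 42/13; 0 0 1]
det M = 1; M⁻¹ = [17/13 -7/13 -5; 12/13 5/13 -6; 0 0 1]
M⁻¹ · (67/13, 42/13)ᵀ = (0, 0)ᵀ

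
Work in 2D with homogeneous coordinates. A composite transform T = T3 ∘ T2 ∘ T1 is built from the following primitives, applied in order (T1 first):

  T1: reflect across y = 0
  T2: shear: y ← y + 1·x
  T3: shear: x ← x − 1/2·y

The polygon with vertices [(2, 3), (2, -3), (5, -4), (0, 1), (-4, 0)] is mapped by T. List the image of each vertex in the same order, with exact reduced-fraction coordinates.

T1 reflect across y = 0: (2, 3) → (2, -3); (2, -3) → (2, 3); (5, -4) → (5, 4); (0, 1) → (0, -1); (-4, 0) → (-4, 0)
T2 shear: y ← y + 1·x: (2, -3) → (2, -1); (2, 3) → (2, 5); (5, 4) → (5, 9); (0, -1) → (0, -1); (-4, 0) → (-4, -4)
T3 shear: x ← x − 1/2·y: (2, -1) → (5/2, -1); (2, 5) → (-1/2, 5); (5, 9) → (1/2, 9); (0, -1) → (1/2, -1); (-4, -4) → (-2, -4)

image vertices: (5/2, -1), (-1/2, 5), (1/2, 9), (1/2, -1), (-2, -4)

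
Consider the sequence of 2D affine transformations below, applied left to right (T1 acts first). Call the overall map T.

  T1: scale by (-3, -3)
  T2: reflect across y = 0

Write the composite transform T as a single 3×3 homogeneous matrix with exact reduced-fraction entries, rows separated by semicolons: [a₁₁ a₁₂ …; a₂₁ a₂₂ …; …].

T = [-3 0 0; 0 3 0; 0 0 1]

T1 = [-3 0 0; 0 -3 0; 0 0 1]
T2·T1 = [-3 0 0; 0 3 0; 0 0 1]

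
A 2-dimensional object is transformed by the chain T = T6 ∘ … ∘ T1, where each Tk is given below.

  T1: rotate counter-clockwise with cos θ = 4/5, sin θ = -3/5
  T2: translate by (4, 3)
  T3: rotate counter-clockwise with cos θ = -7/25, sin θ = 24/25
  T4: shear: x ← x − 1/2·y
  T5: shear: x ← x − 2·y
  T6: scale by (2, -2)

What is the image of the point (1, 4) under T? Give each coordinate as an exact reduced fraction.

T1 rotate counter-clockwise with cos θ = 4/5, sin θ = -3/5: (1, 4) → (16/5, 13/5)
T2 translate by (4, 3): (16/5, 13/5) → (36/5, 28/5)
T3 rotate counter-clockwise with cos θ = -7/25, sin θ = 24/25: (36/5, 28/5) → (-924/125, 668/125)
T4 shear: x ← x − 1/2·y: (-924/125, 668/125) → (-1258/125, 668/125)
T5 shear: x ← x − 2·y: (-1258/125, 668/125) → (-2594/125, 668/125)
T6 scale by (2, -2): (-2594/125, 668/125) → (-5188/125, -1336/125)

T(p) = (-5188/125, -1336/125)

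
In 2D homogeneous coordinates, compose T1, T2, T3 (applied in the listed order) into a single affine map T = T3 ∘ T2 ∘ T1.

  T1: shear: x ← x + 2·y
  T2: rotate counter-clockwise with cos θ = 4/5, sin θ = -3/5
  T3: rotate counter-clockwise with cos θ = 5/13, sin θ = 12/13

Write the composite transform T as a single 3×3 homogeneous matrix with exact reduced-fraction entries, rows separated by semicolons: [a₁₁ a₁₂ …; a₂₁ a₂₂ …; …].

T = [56/65 79/65 0; 33/65 122/65 0; 0 0 1]

T1 = [1 2 0; 0 1 0; 0 0 1]
T2·T1 = [4/5 11/5 0; -3/5 -2/5 0; 0 0 1]
T3·…·T1 = [56/65 79/65 0; 33/65 122/65 0; 0 0 1]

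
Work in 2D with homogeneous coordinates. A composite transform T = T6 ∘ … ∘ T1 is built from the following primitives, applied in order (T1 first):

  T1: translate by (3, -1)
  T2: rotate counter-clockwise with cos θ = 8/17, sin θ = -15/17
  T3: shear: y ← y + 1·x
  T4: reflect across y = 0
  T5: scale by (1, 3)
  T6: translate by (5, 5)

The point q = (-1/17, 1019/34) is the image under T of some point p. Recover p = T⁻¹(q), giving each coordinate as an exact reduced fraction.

p = (-5/2, -5)

T1 = [1 0 3; 0 1 -1; 0 0 1]
T2·T1 = [8/17 15/17 9/17; -15/17 8/17 -53/17; 0 0 1]
T3·…·T1 = [8/17 15/17 9/17; -7/17 23/17 -44/17; 0 0 1]
T4·…·T1 = [8/17 15/17 9/17; 7/17 -23/17 44/17; 0 0 1]
T5·…·T1 = [8/17 15/17 9/17; 21/17 -69/17 132/17; 0 0 1]
T6·…·T1 = [8/17 15/17 94/17; 21/17 -69/17 217/17; 0 0 1]
det M = -3; M⁻¹ = [23/17 5/17 -191/17; 7/17 -8/51 -14/51; 0 0 1]
M⁻¹ · (-1/17, 1019/34)ᵀ = (-5/2, -5)ᵀ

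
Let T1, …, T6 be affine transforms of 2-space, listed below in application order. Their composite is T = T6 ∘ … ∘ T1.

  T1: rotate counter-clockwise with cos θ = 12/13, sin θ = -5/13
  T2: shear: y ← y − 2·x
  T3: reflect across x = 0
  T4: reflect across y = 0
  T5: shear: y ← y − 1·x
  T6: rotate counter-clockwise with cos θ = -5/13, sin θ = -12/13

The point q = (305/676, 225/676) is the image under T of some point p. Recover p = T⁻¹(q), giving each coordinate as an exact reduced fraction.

T1 = [12/13 5/13 0; -5/13 12/13 0; 0 0 1]
T2·T1 = [12/13 5/13 0; -29/13 2/13 0; 0 0 1]
T3·…·T1 = [-12/13 -5/13 0; -29/13 2/13 0; 0 0 1]
T4·…·T1 = [-12/13 -5/13 0; 29/13 -2/13 0; 0 0 1]
T5·…·T1 = [-12/13 -5/13 0; 41/13 3/13 0; 0 0 1]
T6·…·T1 = [552/169 61/169 0; -61/169 45/169 0; 0 0 1]
det M = 1; M⁻¹ = [45/169 -61/169 0; 61/169 552/169 0; 0 0 1]
M⁻¹ · (305/676, 225/676)ᵀ = (0, 5/4)ᵀ

p = (0, 5/4)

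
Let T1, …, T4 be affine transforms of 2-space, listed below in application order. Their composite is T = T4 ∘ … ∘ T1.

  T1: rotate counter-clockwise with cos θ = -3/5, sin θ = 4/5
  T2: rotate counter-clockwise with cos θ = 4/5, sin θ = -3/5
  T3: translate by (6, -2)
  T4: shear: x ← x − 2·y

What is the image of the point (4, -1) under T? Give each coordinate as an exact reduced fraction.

T1 rotate counter-clockwise with cos θ = -3/5, sin θ = 4/5: (4, -1) → (-8/5, 19/5)
T2 rotate counter-clockwise with cos θ = 4/5, sin θ = -3/5: (-8/5, 19/5) → (1, 4)
T3 translate by (6, -2): (1, 4) → (7, 2)
T4 shear: x ← x − 2·y: (7, 2) → (3, 2)

T(p) = (3, 2)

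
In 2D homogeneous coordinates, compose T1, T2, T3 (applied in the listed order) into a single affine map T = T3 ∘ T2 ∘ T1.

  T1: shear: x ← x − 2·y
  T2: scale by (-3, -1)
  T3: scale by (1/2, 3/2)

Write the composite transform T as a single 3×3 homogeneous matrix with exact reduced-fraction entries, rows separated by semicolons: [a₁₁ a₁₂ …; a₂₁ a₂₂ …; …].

T = [-3/2 3 0; 0 -3/2 0; 0 0 1]

T1 = [1 -2 0; 0 1 0; 0 0 1]
T2·T1 = [-3 6 0; 0 -1 0; 0 0 1]
T3·…·T1 = [-3/2 3 0; 0 -3/2 0; 0 0 1]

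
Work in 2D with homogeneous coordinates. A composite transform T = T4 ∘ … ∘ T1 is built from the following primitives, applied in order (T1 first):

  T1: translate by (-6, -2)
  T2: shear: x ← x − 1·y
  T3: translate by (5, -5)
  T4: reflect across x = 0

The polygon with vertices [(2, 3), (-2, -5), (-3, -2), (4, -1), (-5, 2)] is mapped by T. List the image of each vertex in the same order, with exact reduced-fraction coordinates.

T1 translate by (-6, -2): (2, 3) → (-4, 1); (-2, -5) → (-8, -7); (-3, -2) → (-9, -4); (4, -1) → (-2, -3); (-5, 2) → (-11, 0)
T2 shear: x ← x − 1·y: (-4, 1) → (-5, 1); (-8, -7) → (-1, -7); (-9, -4) → (-5, -4); (-2, -3) → (1, -3); (-11, 0) → (-11, 0)
T3 translate by (5, -5): (-5, 1) → (0, -4); (-1, -7) → (4, -12); (-5, -4) → (0, -9); (1, -3) → (6, -8); (-11, 0) → (-6, -5)
T4 reflect across x = 0: (0, -4) → (0, -4); (4, -12) → (-4, -12); (0, -9) → (0, -9); (6, -8) → (-6, -8); (-6, -5) → (6, -5)

image vertices: (0, -4), (-4, -12), (0, -9), (-6, -8), (6, -5)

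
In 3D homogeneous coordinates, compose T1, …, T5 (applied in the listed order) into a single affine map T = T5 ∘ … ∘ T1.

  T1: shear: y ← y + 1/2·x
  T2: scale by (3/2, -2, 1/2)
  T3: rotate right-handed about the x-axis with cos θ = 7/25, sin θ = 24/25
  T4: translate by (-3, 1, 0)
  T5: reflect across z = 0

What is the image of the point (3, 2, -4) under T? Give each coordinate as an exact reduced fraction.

T1 shear: y ← y + 1/2·x: (3, 2, -4) → (3, 7/2, -4)
T2 scale by (3/2, -2, 1/2): (3, 7/2, -4) → (9/2, -7, -2)
T3 rotate right-handed about the x-axis with cos θ = 7/25, sin θ = 24/25: (9/2, -7, -2) → (9/2, -1/25, -182/25)
T4 translate by (-3, 1, 0): (9/2, -1/25, -182/25) → (3/2, 24/25, -182/25)
T5 reflect across z = 0: (3/2, 24/25, -182/25) → (3/2, 24/25, 182/25)

T(p) = (3/2, 24/25, 182/25)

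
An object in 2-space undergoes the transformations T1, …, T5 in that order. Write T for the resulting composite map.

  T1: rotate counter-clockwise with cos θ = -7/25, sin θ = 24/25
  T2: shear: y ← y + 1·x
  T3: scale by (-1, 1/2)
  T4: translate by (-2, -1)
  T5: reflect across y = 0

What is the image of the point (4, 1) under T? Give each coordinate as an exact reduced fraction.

T1 rotate counter-clockwise with cos θ = -7/25, sin θ = 24/25: (4, 1) → (-52/25, 89/25)
T2 shear: y ← y + 1·x: (-52/25, 89/25) → (-52/25, 37/25)
T3 scale by (-1, 1/2): (-52/25, 37/25) → (52/25, 37/50)
T4 translate by (-2, -1): (52/25, 37/50) → (2/25, -13/50)
T5 reflect across y = 0: (2/25, -13/50) → (2/25, 13/50)

T(p) = (2/25, 13/50)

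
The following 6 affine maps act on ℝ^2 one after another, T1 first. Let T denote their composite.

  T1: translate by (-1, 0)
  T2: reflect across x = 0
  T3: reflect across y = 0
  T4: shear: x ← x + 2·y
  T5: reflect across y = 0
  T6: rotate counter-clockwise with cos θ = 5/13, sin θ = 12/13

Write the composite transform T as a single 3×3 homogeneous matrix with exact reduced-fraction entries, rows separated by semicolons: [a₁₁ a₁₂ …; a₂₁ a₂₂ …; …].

T1 = [1 0 -1; 0 1 0; 0 0 1]
T2·T1 = [-1 0 1; 0 1 0; 0 0 1]
T3·…·T1 = [-1 0 1; 0 -1 0; 0 0 1]
T4·…·T1 = [-1 -2 1; 0 -1 0; 0 0 1]
T5·…·T1 = [-1 -2 1; 0 1 0; 0 0 1]
T6·…·T1 = [-5/13 -22/13 5/13; -12/13 -19/13 12/13; 0 0 1]

T = [-5/13 -22/13 5/13; -12/13 -19/13 12/13; 0 0 1]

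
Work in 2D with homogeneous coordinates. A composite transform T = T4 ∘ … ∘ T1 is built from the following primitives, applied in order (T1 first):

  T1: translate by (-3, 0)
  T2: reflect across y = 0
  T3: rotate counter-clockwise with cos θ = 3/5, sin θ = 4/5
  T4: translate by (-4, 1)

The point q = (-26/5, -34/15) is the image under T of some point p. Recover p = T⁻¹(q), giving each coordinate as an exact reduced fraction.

p = (-1/3, 1)

T1 = [1 0 -3; 0 1 0; 0 0 1]
T2·T1 = [1 0 -3; 0 -1 0; 0 0 1]
T3·…·T1 = [3/5 4/5 -9/5; 4/5 -3/5 -12/5; 0 0 1]
T4·…·T1 = [3/5 4/5 -29/5; 4/5 -3/5 -7/5; 0 0 1]
det M = -1; M⁻¹ = [3/5 4/5 23/5; 4/5 -3/5 19/5; 0 0 1]
M⁻¹ · (-26/5, -34/15)ᵀ = (-1/3, 1)ᵀ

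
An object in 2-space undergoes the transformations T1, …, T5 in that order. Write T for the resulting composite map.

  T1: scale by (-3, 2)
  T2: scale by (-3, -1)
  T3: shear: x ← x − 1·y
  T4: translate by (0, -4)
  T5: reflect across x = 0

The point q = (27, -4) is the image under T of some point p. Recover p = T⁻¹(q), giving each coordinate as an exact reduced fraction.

p = (-3, 0)

T1 = [-3 0 0; 0 2 0; 0 0 1]
T2·T1 = [9 0 0; 0 -2 0; 0 0 1]
T3·…·T1 = [9 2 0; 0 -2 0; 0 0 1]
T4·…·T1 = [9 2 0; 0 -2 -4; 0 0 1]
T5·…·T1 = [-9 -2 0; 0 -2 -4; 0 0 1]
det M = 18; M⁻¹ = [-1/9 1/9 4/9; 0 -1/2 -2; 0 0 1]
M⁻¹ · (27, -4)ᵀ = (-3, 0)ᵀ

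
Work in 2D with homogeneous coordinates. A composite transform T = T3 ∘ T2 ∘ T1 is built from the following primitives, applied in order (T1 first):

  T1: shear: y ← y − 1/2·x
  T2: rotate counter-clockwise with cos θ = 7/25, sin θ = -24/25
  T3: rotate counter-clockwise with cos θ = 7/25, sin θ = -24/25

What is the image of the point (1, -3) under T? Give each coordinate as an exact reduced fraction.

T1 shear: y ← y − 1/2·x: (1, -3) → (1, -7/2)
T2 rotate counter-clockwise with cos θ = 7/25, sin θ = -24/25: (1, -7/2) → (-77/25, -97/50)
T3 rotate counter-clockwise with cos θ = 7/25, sin θ = -24/25: (-77/25, -97/50) → (-1703/625, 3017/1250)

T(p) = (-1703/625, 3017/1250)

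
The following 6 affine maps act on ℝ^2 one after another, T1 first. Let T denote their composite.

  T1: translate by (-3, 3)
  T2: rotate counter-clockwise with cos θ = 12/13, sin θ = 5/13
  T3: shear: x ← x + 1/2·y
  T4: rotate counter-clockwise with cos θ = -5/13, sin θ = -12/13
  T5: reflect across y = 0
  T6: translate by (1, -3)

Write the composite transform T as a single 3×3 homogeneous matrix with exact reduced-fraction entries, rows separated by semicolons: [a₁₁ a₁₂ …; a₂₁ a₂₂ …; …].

T = [-25/338 139/169 1247/338; 199/169 72/169 -888/169; 0 0 1]

T1 = [1 0 -3; 0 1 3; 0 0 1]
T2·T1 = [12/13 -5/13 -51/13; 5/13 12/13 21/13; 0 0 1]
T3·…·T1 = [29/26 1/13 -81/26; 5/13 12/13 21/13; 0 0 1]
T4·…·T1 = [-25/338 139/169 909/338; -199/169 -72/169 381/169; 0 0 1]
T5·…·T1 = [-25/338 139/169 909/338; 199/169 72/169 -381/169; 0 0 1]
T6·…·T1 = [-25/338 139/169 1247/338; 199/169 72/169 -888/169; 0 0 1]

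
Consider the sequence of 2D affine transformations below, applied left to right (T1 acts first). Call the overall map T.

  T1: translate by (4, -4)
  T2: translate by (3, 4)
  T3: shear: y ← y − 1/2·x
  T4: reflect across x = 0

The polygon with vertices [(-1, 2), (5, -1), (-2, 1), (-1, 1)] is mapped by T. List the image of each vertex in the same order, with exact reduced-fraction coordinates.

T1 translate by (4, -4): (-1, 2) → (3, -2); (5, -1) → (9, -5); (-2, 1) → (2, -3); (-1, 1) → (3, -3)
T2 translate by (3, 4): (3, -2) → (6, 2); (9, -5) → (12, -1); (2, -3) → (5, 1); (3, -3) → (6, 1)
T3 shear: y ← y − 1/2·x: (6, 2) → (6, -1); (12, -1) → (12, -7); (5, 1) → (5, -3/2); (6, 1) → (6, -2)
T4 reflect across x = 0: (6, -1) → (-6, -1); (12, -7) → (-12, -7); (5, -3/2) → (-5, -3/2); (6, -2) → (-6, -2)

image vertices: (-6, -1), (-12, -7), (-5, -3/2), (-6, -2)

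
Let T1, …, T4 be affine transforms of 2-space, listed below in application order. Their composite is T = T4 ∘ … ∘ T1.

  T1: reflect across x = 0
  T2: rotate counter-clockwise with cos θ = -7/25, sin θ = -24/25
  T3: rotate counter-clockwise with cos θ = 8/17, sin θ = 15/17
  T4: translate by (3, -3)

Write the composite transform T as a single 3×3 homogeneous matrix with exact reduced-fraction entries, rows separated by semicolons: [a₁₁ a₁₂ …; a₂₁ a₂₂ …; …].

T = [-304/425 297/425 3; 297/425 304/425 -3; 0 0 1]

T1 = [-1 0 0; 0 1 0; 0 0 1]
T2·T1 = [7/25 24/25 0; 24/25 -7/25 0; 0 0 1]
T3·…·T1 = [-304/425 297/425 0; 297/425 304/425 0; 0 0 1]
T4·…·T1 = [-304/425 297/425 3; 297/425 304/425 -3; 0 0 1]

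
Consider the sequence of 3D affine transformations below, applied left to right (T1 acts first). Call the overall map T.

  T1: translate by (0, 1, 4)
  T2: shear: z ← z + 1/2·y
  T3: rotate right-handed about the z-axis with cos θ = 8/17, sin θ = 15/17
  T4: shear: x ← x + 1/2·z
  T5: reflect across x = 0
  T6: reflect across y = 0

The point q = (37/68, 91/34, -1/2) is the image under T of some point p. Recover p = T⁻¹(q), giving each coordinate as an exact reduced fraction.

T1 = [1 0 0 0; 0 1 0 1; 0 0 1 4; 0 0 0 1]
T2·T1 = [1 0 0 0; 0 1 0 1; 0 1/2 1 9/2; 0 0 0 1]
T3·…·T1 = [8/17 -15/17 0 -15/17; 15/17 8/17 0 8/17; 0 1/2 1 9/2; 0 0 0 1]
T4·…·T1 = [8/17 -43/68 1/2 93/68; 15/17 8/17 0 8/17; 0 1/2 1 9/2; 0 0 0 1]
T5·…·T1 = [-8/17 43/68 -1/2 -93/68; 15/17 8/17 0 8/17; 0 1/2 1 9/2; 0 0 0 1]
T6·…·T1 = [-8/17 43/68 -1/2 -93/68; -15/17 -8/17 0 -8/17; 0 1/2 1 9/2; 0 0 0 1]
det M = 1; M⁻¹ = [-8/17 -15/17 -4/17 0; 15/17 -8/17 15/34 -1; -15/34 4/17 53/68 -4; 0 0 0 1]
M⁻¹ · (37/68, 91/34, -1/2)ᵀ = (-5/2, -2, -4)ᵀ

p = (-5/2, -2, -4)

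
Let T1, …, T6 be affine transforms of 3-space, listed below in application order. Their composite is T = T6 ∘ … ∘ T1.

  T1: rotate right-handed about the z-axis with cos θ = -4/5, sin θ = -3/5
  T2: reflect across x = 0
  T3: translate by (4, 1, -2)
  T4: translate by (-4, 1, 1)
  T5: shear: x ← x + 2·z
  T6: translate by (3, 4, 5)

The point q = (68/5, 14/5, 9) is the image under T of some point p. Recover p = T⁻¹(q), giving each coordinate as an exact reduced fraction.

p = (4, 1, 5)

T1 = [-4/5 3/5 0 0; -3/5 -4/5 0 0; 0 0 1 0; 0 0 0 1]
T2·T1 = [4/5 -3/5 0 0; -3/5 -4/5 0 0; 0 0 1 0; 0 0 0 1]
T3·…·T1 = [4/5 -3/5 0 4; -3/5 -4/5 0 1; 0 0 1 -2; 0 0 0 1]
T4·…·T1 = [4/5 -3/5 0 0; -3/5 -4/5 0 2; 0 0 1 -1; 0 0 0 1]
T5·…·T1 = [4/5 -3/5 2 -2; -3/5 -4/5 0 2; 0 0 1 -1; 0 0 0 1]
T6·…·T1 = [4/5 -3/5 2 1; -3/5 -4/5 0 6; 0 0 1 4; 0 0 0 1]
det M = -1; M⁻¹ = [4/5 -3/5 -8/5 46/5; -3/5 -4/5 6/5 3/5; 0 0 1 -4; 0 0 0 1]
M⁻¹ · (68/5, 14/5, 9)ᵀ = (4, 1, 5)ᵀ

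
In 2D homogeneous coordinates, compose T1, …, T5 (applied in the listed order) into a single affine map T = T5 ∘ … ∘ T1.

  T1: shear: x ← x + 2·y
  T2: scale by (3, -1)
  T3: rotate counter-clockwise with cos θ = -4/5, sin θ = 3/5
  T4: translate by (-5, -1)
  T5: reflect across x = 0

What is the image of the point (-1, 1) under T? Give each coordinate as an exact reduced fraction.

T1 shear: x ← x + 2·y: (-1, 1) → (1, 1)
T2 scale by (3, -1): (1, 1) → (3, -1)
T3 rotate counter-clockwise with cos θ = -4/5, sin θ = 3/5: (3, -1) → (-9/5, 13/5)
T4 translate by (-5, -1): (-9/5, 13/5) → (-34/5, 8/5)
T5 reflect across x = 0: (-34/5, 8/5) → (34/5, 8/5)

T(p) = (34/5, 8/5)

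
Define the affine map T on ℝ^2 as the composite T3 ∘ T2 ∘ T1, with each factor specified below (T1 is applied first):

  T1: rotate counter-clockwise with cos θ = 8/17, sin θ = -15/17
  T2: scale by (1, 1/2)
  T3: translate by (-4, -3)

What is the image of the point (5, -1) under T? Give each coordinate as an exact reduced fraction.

T1 rotate counter-clockwise with cos θ = 8/17, sin θ = -15/17: (5, -1) → (25/17, -83/17)
T2 scale by (1, 1/2): (25/17, -83/17) → (25/17, -83/34)
T3 translate by (-4, -3): (25/17, -83/34) → (-43/17, -185/34)

T(p) = (-43/17, -185/34)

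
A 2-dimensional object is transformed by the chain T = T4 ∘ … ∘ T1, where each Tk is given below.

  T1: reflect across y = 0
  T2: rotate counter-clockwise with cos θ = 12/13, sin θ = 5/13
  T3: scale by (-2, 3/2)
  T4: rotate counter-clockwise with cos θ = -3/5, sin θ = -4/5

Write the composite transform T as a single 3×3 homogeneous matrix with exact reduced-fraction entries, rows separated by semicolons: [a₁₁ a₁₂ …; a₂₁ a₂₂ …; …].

T = [102/65 -42/65 0; 147/130 94/65 0; 0 0 1]

T1 = [1 0 0; 0 -1 0; 0 0 1]
T2·T1 = [12/13 5/13 0; 5/13 -12/13 0; 0 0 1]
T3·…·T1 = [-24/13 -10/13 0; 15/26 -18/13 0; 0 0 1]
T4·…·T1 = [102/65 -42/65 0; 147/130 94/65 0; 0 0 1]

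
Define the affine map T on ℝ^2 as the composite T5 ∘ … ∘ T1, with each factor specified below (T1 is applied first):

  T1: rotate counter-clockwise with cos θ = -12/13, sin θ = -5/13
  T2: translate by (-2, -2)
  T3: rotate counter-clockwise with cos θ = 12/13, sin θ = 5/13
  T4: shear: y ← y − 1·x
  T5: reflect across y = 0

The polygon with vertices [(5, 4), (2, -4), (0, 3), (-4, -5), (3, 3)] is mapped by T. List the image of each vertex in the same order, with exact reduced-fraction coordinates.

image vertices: (-297/169, 1221/169), (-900/169, -694/169), (178/169, 977/169), (-306/169, -939/169), (-179/169, 980/169)

T1 rotate counter-clockwise with cos θ = -12/13, sin θ = -5/13: (5, 4) → (-40/13, -73/13); (2, -4) → (-44/13, 38/13); (0, 3) → (15/13, -36/13); (-4, -5) → (23/13, 80/13); (3, 3) → (-21/13, -51/13)
T2 translate by (-2, -2): (-40/13, -73/13) → (-66/13, -99/13); (-44/13, 38/13) → (-70/13, 12/13); (15/13, -36/13) → (-11/13, -62/13); (23/13, 80/13) → (-3/13, 54/13); (-21/13, -51/13) → (-47/13, -77/13)
T3 rotate counter-clockwise with cos θ = 12/13, sin θ = 5/13: (-66/13, -99/13) → (-297/169, -1518/169); (-70/13, 12/13) → (-900/169, -206/169); (-11/13, -62/13) → (178/169, -799/169); (-3/13, 54/13) → (-306/169, 633/169); (-47/13, -77/13) → (-179/169, -1159/169)
T4 shear: y ← y − 1·x: (-297/169, -1518/169) → (-297/169, -1221/169); (-900/169, -206/169) → (-900/169, 694/169); (178/169, -799/169) → (178/169, -977/169); (-306/169, 633/169) → (-306/169, 939/169); (-179/169, -1159/169) → (-179/169, -980/169)
T5 reflect across y = 0: (-297/169, -1221/169) → (-297/169, 1221/169); (-900/169, 694/169) → (-900/169, -694/169); (178/169, -977/169) → (178/169, 977/169); (-306/169, 939/169) → (-306/169, -939/169); (-179/169, -980/169) → (-179/169, 980/169)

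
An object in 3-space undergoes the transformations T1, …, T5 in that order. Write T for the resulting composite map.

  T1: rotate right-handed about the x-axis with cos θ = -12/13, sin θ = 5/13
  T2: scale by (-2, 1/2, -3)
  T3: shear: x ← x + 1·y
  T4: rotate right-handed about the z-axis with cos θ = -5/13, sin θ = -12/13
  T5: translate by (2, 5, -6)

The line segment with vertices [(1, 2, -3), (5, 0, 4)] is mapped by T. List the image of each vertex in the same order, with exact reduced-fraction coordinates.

T1 rotate right-handed about the x-axis with cos θ = -12/13, sin θ = 5/13: (1, 2, -3) → (1, -9/13, 46/13); (5, 0, 4) → (5, -20/13, -48/13)
T2 scale by (-2, 1/2, -3): (1, -9/13, 46/13) → (-2, -9/26, -138/13); (5, -20/13, -48/13) → (-10, -10/13, 144/13)
T3 shear: x ← x + 1·y: (-2, -9/26, -138/13) → (-61/26, -9/26, -138/13); (-10, -10/13, 144/13) → (-140/13, -10/13, 144/13)
T4 rotate right-handed about the z-axis with cos θ = -5/13, sin θ = -12/13: (-61/26, -9/26, -138/13) → (197/338, 777/338, -138/13); (-140/13, -10/13, 144/13) → (580/169, 1730/169, 144/13)
T5 translate by (2, 5, -6): (197/338, 777/338, -138/13) → (873/338, 2467/338, -216/13); (580/169, 1730/169, 144/13) → (918/169, 2575/169, 66/13)

image vertices: (873/338, 2467/338, -216/13), (918/169, 2575/169, 66/13)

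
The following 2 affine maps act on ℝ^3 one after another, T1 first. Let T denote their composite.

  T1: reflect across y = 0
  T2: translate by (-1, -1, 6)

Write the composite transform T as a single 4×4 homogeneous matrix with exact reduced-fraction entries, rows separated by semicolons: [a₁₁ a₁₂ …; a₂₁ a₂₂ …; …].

T = [1 0 0 -1; 0 -1 0 -1; 0 0 1 6; 0 0 0 1]

T1 = [1 0 0 0; 0 -1 0 0; 0 0 1 0; 0 0 0 1]
T2·T1 = [1 0 0 -1; 0 -1 0 -1; 0 0 1 6; 0 0 0 1]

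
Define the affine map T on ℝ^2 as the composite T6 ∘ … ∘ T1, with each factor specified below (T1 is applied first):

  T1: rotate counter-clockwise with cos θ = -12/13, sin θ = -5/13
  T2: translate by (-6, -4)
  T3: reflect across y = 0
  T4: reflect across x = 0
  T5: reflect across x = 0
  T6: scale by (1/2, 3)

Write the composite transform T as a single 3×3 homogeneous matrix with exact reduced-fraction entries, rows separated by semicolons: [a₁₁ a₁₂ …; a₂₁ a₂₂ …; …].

T = [-6/13 5/26 -3; 15/13 36/13 12; 0 0 1]

T1 = [-12/13 5/13 0; -5/13 -12/13 0; 0 0 1]
T2·T1 = [-12/13 5/13 -6; -5/13 -12/13 -4; 0 0 1]
T3·…·T1 = [-12/13 5/13 -6; 5/13 12/13 4; 0 0 1]
T4·…·T1 = [12/13 -5/13 6; 5/13 12/13 4; 0 0 1]
T5·…·T1 = [-12/13 5/13 -6; 5/13 12/13 4; 0 0 1]
T6·…·T1 = [-6/13 5/26 -3; 15/13 36/13 12; 0 0 1]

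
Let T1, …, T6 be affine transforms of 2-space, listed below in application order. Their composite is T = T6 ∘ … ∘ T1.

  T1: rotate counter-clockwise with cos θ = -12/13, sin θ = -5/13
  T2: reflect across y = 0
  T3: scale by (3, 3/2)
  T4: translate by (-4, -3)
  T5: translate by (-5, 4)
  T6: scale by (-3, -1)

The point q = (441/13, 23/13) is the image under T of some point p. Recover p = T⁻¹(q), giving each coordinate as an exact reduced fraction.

T1 = [-12/13 5/13 0; -5/13 -12/13 0; 0 0 1]
T2·T1 = [-12/13 5/13 0; 5/13 12/13 0; 0 0 1]
T3·…·T1 = [-36/13 15/13 0; 15/26 18/13 0; 0 0 1]
T4·…·T1 = [-36/13 15/13 -4; 15/26 18/13 -3; 0 0 1]
T5·…·T1 = [-36/13 15/13 -9; 15/26 18/13 1; 0 0 1]
T6·…·T1 = [108/13 -45/13 27; -15/26 -18/13 -1; 0 0 1]
det M = -27/2; M⁻¹ = [4/39 -10/39 -118/39; -5/117 -8/13 7/13; 0 0 1]
M⁻¹ · (441/13, 23/13)ᵀ = (0, -2)ᵀ

p = (0, -2)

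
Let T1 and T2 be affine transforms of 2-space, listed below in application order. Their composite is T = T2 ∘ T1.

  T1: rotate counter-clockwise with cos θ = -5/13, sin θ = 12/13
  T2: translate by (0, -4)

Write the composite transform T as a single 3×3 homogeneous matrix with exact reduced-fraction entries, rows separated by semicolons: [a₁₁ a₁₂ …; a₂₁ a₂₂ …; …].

T1 = [-5/13 -12/13 0; 12/13 -5/13 0; 0 0 1]
T2·T1 = [-5/13 -12/13 0; 12/13 -5/13 -4; 0 0 1]

T = [-5/13 -12/13 0; 12/13 -5/13 -4; 0 0 1]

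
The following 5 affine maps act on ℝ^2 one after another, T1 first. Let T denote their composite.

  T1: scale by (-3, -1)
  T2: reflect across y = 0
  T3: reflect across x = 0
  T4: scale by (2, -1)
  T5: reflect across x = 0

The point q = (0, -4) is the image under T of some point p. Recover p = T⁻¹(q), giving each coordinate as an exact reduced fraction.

p = (0, 4)

T1 = [-3 0 0; 0 -1 0; 0 0 1]
T2·T1 = [-3 0 0; 0 1 0; 0 0 1]
T3·…·T1 = [3 0 0; 0 1 0; 0 0 1]
T4·…·T1 = [6 0 0; 0 -1 0; 0 0 1]
T5·…·T1 = [-6 0 0; 0 -1 0; 0 0 1]
det M = 6; M⁻¹ = [-1/6 0 0; 0 -1 0; 0 0 1]
M⁻¹ · (0, -4)ᵀ = (0, 4)ᵀ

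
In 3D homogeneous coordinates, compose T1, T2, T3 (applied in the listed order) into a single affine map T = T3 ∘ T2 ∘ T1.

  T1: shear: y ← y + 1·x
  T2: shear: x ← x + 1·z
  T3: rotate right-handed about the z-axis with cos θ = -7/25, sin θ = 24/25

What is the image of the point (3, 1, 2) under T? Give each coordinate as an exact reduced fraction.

T(p) = (-131/25, 92/25, 2)

T1 shear: y ← y + 1·x: (3, 1, 2) → (3, 4, 2)
T2 shear: x ← x + 1·z: (3, 4, 2) → (5, 4, 2)
T3 rotate right-handed about the z-axis with cos θ = -7/25, sin θ = 24/25: (5, 4, 2) → (-131/25, 92/25, 2)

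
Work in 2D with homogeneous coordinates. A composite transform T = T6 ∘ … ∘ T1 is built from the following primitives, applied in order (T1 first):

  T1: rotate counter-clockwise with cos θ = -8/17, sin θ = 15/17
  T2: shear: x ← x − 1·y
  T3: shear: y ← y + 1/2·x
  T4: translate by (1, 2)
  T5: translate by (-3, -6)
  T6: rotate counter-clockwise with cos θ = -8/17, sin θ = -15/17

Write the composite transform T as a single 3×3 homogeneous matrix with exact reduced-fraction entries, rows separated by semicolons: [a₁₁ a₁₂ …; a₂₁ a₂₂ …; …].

T1 = [-8/17 -15/17 0; 15/17 -8/17 0; 0 0 1]
T2·T1 = [-23/17 -7/17 0; 15/17 -8/17 0; 0 0 1]
T3·…·T1 = [-23/17 -7/17 0; 7/34 -23/34 0; 0 0 1]
T4·…·T1 = [-23/17 -7/17 1; 7/34 -23/34 2; 0 0 1]
T5·…·T1 = [-23/17 -7/17 -2; 7/34 -23/34 -4; 0 0 1]
T6·…·T1 = [473/578 -233/578 -44/17; 317/289 197/289 62/17; 0 0 1]

T = [473/578 -233/578 -44/17; 317/289 197/289 62/17; 0 0 1]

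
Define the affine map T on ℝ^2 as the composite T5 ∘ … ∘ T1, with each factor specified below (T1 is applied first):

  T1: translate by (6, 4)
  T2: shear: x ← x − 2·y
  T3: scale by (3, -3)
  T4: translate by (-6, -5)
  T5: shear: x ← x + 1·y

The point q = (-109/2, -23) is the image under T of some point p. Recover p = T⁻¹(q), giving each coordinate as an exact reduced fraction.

p = (-5/2, 2)

T1 = [1 0 6; 0 1 4; 0 0 1]
T2·T1 = [1 -2 -2; 0 1 4; 0 0 1]
T3·…·T1 = [3 -6 -6; 0 -3 -12; 0 0 1]
T4·…·T1 = [3 -6 -12; 0 -3 -17; 0 0 1]
T5·…·T1 = [3 -9 -29; 0 -3 -17; 0 0 1]
det M = -9; M⁻¹ = [1/3 -1 -22/3; 0 -1/3 -17/3; 0 0 1]
M⁻¹ · (-109/2, -23)ᵀ = (-5/2, 2)ᵀ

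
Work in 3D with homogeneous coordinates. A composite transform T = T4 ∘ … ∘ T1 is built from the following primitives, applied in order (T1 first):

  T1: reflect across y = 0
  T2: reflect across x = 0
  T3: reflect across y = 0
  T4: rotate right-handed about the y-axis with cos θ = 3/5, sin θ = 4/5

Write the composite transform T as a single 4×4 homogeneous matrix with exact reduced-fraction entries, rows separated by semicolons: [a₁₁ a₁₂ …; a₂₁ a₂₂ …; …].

T1 = [1 0 0 0; 0 -1 0 0; 0 0 1 0; 0 0 0 1]
T2·T1 = [-1 0 0 0; 0 -1 0 0; 0 0 1 0; 0 0 0 1]
T3·…·T1 = [-1 0 0 0; 0 1 0 0; 0 0 1 0; 0 0 0 1]
T4·…·T1 = [-3/5 0 4/5 0; 0 1 0 0; 4/5 0 3/5 0; 0 0 0 1]

T = [-3/5 0 4/5 0; 0 1 0 0; 4/5 0 3/5 0; 0 0 0 1]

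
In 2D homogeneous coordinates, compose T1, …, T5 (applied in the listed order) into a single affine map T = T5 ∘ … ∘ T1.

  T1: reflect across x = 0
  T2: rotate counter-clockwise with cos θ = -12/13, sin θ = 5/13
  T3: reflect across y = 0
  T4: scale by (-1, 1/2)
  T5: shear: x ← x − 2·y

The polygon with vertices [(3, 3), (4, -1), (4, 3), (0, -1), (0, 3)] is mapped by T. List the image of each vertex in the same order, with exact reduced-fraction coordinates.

image vertices: (-72/13, 51/26), (-61/13, 4/13), (-89/13, 28/13), (7/13, -6/13), (-21/13, 18/13)

T1 reflect across x = 0: (3, 3) → (-3, 3); (4, -1) → (-4, -1); (4, 3) → (-4, 3); (0, -1) → (0, -1); (0, 3) → (0, 3)
T2 rotate counter-clockwise with cos θ = -12/13, sin θ = 5/13: (-3, 3) → (21/13, -51/13); (-4, -1) → (53/13, -8/13); (-4, 3) → (33/13, -56/13); (0, -1) → (5/13, 12/13); (0, 3) → (-15/13, -36/13)
T3 reflect across y = 0: (21/13, -51/13) → (21/13, 51/13); (53/13, -8/13) → (53/13, 8/13); (33/13, -56/13) → (33/13, 56/13); (5/13, 12/13) → (5/13, -12/13); (-15/13, -36/13) → (-15/13, 36/13)
T4 scale by (-1, 1/2): (21/13, 51/13) → (-21/13, 51/26); (53/13, 8/13) → (-53/13, 4/13); (33/13, 56/13) → (-33/13, 28/13); (5/13, -12/13) → (-5/13, -6/13); (-15/13, 36/13) → (15/13, 18/13)
T5 shear: x ← x − 2·y: (-21/13, 51/26) → (-72/13, 51/26); (-53/13, 4/13) → (-61/13, 4/13); (-33/13, 28/13) → (-89/13, 28/13); (-5/13, -6/13) → (7/13, -6/13); (15/13, 18/13) → (-21/13, 18/13)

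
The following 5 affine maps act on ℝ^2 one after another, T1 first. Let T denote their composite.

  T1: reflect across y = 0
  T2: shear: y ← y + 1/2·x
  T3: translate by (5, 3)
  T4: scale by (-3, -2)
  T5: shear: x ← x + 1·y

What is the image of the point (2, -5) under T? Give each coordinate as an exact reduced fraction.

T1 reflect across y = 0: (2, -5) → (2, 5)
T2 shear: y ← y + 1/2·x: (2, 5) → (2, 6)
T3 translate by (5, 3): (2, 6) → (7, 9)
T4 scale by (-3, -2): (7, 9) → (-21, -18)
T5 shear: x ← x + 1·y: (-21, -18) → (-39, -18)

T(p) = (-39, -18)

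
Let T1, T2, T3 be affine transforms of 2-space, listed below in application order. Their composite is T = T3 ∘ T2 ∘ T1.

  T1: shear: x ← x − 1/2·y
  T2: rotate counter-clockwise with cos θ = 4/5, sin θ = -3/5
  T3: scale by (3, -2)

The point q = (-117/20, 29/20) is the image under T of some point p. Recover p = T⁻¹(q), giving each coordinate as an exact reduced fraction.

p = (-2, -7/4)

T1 = [1 -1/2 0; 0 1 0; 0 0 1]
T2·T1 = [4/5 1/5 0; -3/5 11/10 0; 0 0 1]
T3·…·T1 = [12/5 3/5 0; 6/5 -11/5 0; 0 0 1]
det M = -6; M⁻¹ = [11/30 1/10 0; 1/5 -2/5 0; 0 0 1]
M⁻¹ · (-117/20, 29/20)ᵀ = (-2, -7/4)ᵀ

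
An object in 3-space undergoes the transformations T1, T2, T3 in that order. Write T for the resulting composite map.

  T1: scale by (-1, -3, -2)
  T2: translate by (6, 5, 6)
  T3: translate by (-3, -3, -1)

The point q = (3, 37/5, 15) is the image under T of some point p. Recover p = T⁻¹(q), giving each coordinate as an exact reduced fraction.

p = (0, -9/5, -5)

T1 = [-1 0 0 0; 0 -3 0 0; 0 0 -2 0; 0 0 0 1]
T2·T1 = [-1 0 0 6; 0 -3 0 5; 0 0 -2 6; 0 0 0 1]
T3·…·T1 = [-1 0 0 3; 0 -3 0 2; 0 0 -2 5; 0 0 0 1]
det M = -6; M⁻¹ = [-1 0 0 3; 0 -1/3 0 2/3; 0 0 -1/2 5/2; 0 0 0 1]
M⁻¹ · (3, 37/5, 15)ᵀ = (0, -9/5, -5)ᵀ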